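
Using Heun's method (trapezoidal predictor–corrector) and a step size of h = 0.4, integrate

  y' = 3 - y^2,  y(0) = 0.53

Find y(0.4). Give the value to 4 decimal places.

1.1505

Heun: k1 = f(t_n, y_n); k2 = f(t_n + h, y_n + h·k1); y_{n+1} = y_n + (h/2)·(k1 + k2).
t=0.000000, y=0.530000:
  k1 = f(0.000000, 0.530000) = 2.719100
  k2 = f(0.400000, 1.617640) = 0.383241
  y ← 0.530000 + (0.4/2)·(2.719100 + 0.383241) = 1.150468
y(0.4) ≈ 1.1505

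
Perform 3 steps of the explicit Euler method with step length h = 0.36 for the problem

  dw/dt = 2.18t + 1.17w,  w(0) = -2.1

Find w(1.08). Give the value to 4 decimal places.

-5.0616

Euler: w_{n+1} = w_n + h·f(t_n, w_n).
t=0.000000, w=-2.100000: f=-2.457000 → w ← -2.100000 + 0.36·(-2.457000) = -2.984520
t=0.360000, w=-2.984520: f=-2.707088 → w ← -2.984520 + 0.36·(-2.707088) = -3.959072
t=0.720000, w=-3.959072: f=-3.062514 → w ← -3.959072 + 0.36·(-3.062514) = -5.061577
w(1.08) ≈ -5.0616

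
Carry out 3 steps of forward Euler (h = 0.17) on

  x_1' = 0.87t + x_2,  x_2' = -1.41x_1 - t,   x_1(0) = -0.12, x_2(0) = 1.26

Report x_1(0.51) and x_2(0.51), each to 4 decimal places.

Euler on (x_1,x_2): x_1_{n+1} = x_1_n + h·x_1', x_2_{n+1} = x_2_n + h·x_2'.
0.000000: (-0.120000, 1.260000); f=(1.260000, 0.169200) → (0.094200, 1.288764)
0.170000: (0.094200, 1.288764); f=(1.436664, -0.302822) → (0.338433, 1.237284)
0.340000: (0.338433, 1.237284); f=(1.533084, -0.817190) → (0.599057, 1.098362)
(x_1(0.51), x_2(0.51)) ≈ (0.5991, 1.0984)

0.5991, 1.0984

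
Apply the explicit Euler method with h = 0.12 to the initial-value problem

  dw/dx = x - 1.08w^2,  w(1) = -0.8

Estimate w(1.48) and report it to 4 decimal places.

-0.5059

Euler: w_{n+1} = w_n + h·f(x_n, w_n).
x=1.000000, w=-0.800000: f=0.308800 → w ← -0.800000 + 0.12·0.308800 = -0.762944
x=1.120000, w=-0.762944: f=0.491350 → w ← -0.762944 + 0.12·0.491350 = -0.703982
x=1.240000, w=-0.703982: f=0.704762 → w ← -0.703982 + 0.12·0.704762 = -0.619411
x=1.360000, w=-0.619411: f=0.945637 → w ← -0.619411 + 0.12·0.945637 = -0.505934
w(1.48) ≈ -0.5059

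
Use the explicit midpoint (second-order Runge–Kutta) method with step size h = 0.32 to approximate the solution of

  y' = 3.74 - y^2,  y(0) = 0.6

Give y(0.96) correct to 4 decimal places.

1.8091

Midpoint: k1 = f(t_n, y_n); k2 = f(t_n + h/2, y_n + (h/2)·k1); y_{n+1} = y_n + h·k2.
t=0.000000, y=0.600000:
  k1 = f(0.000000, 0.600000) = 3.380000
  k2 = f(0.160000, 1.140800) = 2.438575
  y ← 0.600000 + 0.32·2.438575 = 1.380344
t=0.320000, y=1.380344:
  k1 = f(0.320000, 1.380344) = 1.834650
  k2 = f(0.480000, 1.673888) = 0.938099
  y ← 1.380344 + 0.32·0.938099 = 1.680536
t=0.640000, y=1.680536:
  k1 = f(0.640000, 1.680536) = 0.915800
  k2 = f(0.800000, 1.827064) = 0.401838
  y ← 1.680536 + 0.32·0.401838 = 1.809124
y(0.96) ≈ 1.8091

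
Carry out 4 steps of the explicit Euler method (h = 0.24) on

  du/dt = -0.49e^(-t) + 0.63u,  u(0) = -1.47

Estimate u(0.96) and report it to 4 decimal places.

-3.0248

Euler: u_{n+1} = u_n + h·f(t_n, u_n).
t=0.000000, u=-1.470000: f=-1.416100 → u ← -1.470000 + 0.24·(-1.416100) = -1.809864
t=0.240000, u=-1.809864: f=-1.525662 → u ← -1.809864 + 0.24·(-1.525662) = -2.176023
t=0.480000, u=-2.176023: f=-1.674098 → u ← -2.176023 + 0.24·(-1.674098) = -2.577806
t=0.720000, u=-2.577806: f=-1.862527 → u ← -2.577806 + 0.24·(-1.862527) = -3.024813
u(0.96) ≈ -3.0248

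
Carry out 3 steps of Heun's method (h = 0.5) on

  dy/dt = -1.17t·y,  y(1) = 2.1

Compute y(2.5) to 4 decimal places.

Heun: k1 = f(t_n, y_n); k2 = f(t_n + h, y_n + h·k1); y_{n+1} = y_n + (h/2)·(k1 + k2).
t=1.000000, y=2.100000:
  k1 = f(1.000000, 2.100000) = -2.457000
  k2 = f(1.500000, 0.871500) = -1.529483
  y ← 2.100000 + (0.5/2)·(-2.457000 + (-1.529483)) = 1.103379
t=1.500000, y=1.103379:
  k1 = f(1.500000, 1.103379) = -1.936431
  k2 = f(2.000000, 0.135164) = -0.316284
  y ← 1.103379 + (0.5/2)·(-1.936431 + (-0.316284)) = 0.540201
t=2.000000, y=0.540201:
  k1 = f(2.000000, 0.540201) = -1.264070
  k2 = f(2.500000, -0.091834) = 0.268615
  y ← 0.540201 + (0.5/2)·(-1.264070 + 0.268615) = 0.291337
y(2.5) ≈ 0.2913

0.2913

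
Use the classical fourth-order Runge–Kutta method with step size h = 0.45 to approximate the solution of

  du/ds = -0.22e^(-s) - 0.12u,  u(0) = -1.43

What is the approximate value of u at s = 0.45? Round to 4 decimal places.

-1.4323

RK4: k1 = f(s_n, u_n); k2 = f(s_n + h/2, u_n + (h/2)·k1); k3 = f(s_n + h/2, u_n + (h/2)·k2); k4 = f(s_n + h, u_n + h·k3); u_{n+1} = u_n + (h/6)·(k1 + 2k2 + 2k3 + k4).
s=0.000000, u=-1.430000:
  k1 = f(0.000000, -1.430000) = -0.048400
  k2 = f(0.225000, -1.440890) = -0.002767
  k3 = f(0.225000, -1.430623) = -0.003999
  k4 = f(0.450000, -1.431799) = 0.031538
  u ← -1.430000 + (0.45/6)·(k1 + 2k2 + 2k3 + k4) = -1.432280
u(0.45) ≈ -1.4323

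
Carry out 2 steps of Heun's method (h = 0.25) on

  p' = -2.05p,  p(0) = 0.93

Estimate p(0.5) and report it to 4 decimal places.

Heun: k1 = f(s_n, p_n); k2 = f(s_n + h, p_n + h·k1); p_{n+1} = p_n + (h/2)·(k1 + k2).
s=0.000000, p=0.930000:
  k1 = f(0.000000, 0.930000) = -1.906500
  k2 = f(0.250000, 0.453375) = -0.929419
  p ← 0.930000 + (0.25/2)·(-1.906500 + (-0.929419)) = 0.575510
s=0.250000, p=0.575510:
  k1 = f(0.250000, 0.575510) = -1.179796
  k2 = f(0.500000, 0.280561) = -0.575150
  p ← 0.575510 + (0.25/2)·(-1.179796 + (-0.575150)) = 0.356142
p(0.5) ≈ 0.3561

0.3561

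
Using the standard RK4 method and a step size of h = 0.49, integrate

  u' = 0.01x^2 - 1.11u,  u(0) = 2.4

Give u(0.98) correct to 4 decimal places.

0.8122

RK4: k1 = f(x_n, u_n); k2 = f(x_n + h/2, u_n + (h/2)·k1); k3 = f(x_n + h/2, u_n + (h/2)·k2); k4 = f(x_n + h, u_n + h·k3); u_{n+1} = u_n + (h/6)·(k1 + 2k2 + 2k3 + k4).
x=0.000000, u=2.400000:
  k1 = f(0.000000, 2.400000) = -2.664000
  k2 = f(0.245000, 1.747320) = -1.938925
  k3 = f(0.245000, 1.924963) = -2.136109
  k4 = f(0.490000, 1.353307) = -1.499769
  u ← 2.400000 + (0.49/6)·(k1 + 2k2 + 2k3 + k4) = 1.394370
x=0.490000, u=1.394370:
  k1 = f(0.490000, 1.394370) = -1.545350
  k2 = f(0.735000, 1.015759) = -1.122091
  k3 = f(0.735000, 1.119458) = -1.237196
  k4 = f(0.980000, 0.788144) = -0.865236
  u ← 1.394370 + (0.49/6)·(k1 + 2k2 + 2k3 + k4) = 0.812155
u(0.98) ≈ 0.8122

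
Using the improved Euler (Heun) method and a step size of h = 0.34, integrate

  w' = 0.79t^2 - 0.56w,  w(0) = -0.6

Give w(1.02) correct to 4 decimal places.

Heun: k1 = f(t_n, w_n); k2 = f(t_n + h, w_n + h·k1); w_{n+1} = w_n + (h/2)·(k1 + k2).
t=0.000000, w=-0.600000:
  k1 = f(0.000000, -0.600000) = 0.336000
  k2 = f(0.340000, -0.485760) = 0.363350
  w ← -0.600000 + (0.34/2)·(0.336000 + 0.363350) = -0.481111
t=0.340000, w=-0.481111:
  k1 = f(0.340000, -0.481111) = 0.360746
  k2 = f(0.680000, -0.358457) = 0.566032
  w ← -0.481111 + (0.34/2)·(0.360746 + 0.566032) = -0.323558
t=0.680000, w=-0.323558:
  k1 = f(0.680000, -0.323558) = 0.546489
  k2 = f(1.020000, -0.137752) = 0.899057
  w ← -0.323558 + (0.34/2)·(0.546489 + 0.899057) = -0.077816
w(1.02) ≈ -0.0778

-0.0778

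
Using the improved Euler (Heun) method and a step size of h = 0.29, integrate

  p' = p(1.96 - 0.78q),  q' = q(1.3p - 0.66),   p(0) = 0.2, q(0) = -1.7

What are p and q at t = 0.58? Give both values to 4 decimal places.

Heun on (p,q): k1 = f(t_n, state_n); k2 = f(t_n + h, state_n + h·k1); state_{n+1} = state_n + (h/2)·(k1 + k2).
0.000000: (0.200000, -1.700000)
  k1 = (0.657200, 0.680000)
  predictor → (0.390588, -1.502800)
  k2 = (1.223393, 0.228780)
  → (0.472686, -1.568227)
0.290000: (0.472686, -1.568227)
  k1 = (1.504662, 0.071367)
  predictor → (0.909038, -1.547530)
  k2 = (2.878991, -0.807423)
  → (1.108316, -1.674955)
(p(0.58), q(0.58)) ≈ (1.1083, -1.6750)

1.1083, -1.6750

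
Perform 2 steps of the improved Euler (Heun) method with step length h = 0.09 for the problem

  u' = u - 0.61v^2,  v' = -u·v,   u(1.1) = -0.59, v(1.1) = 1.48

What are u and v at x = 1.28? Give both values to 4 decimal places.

-1.0026, 1.7024

Heun on (u,v): k1 = f(x_n, state_n); k2 = f(x_n + h, state_n + h·k1); state_{n+1} = state_n + (h/2)·(k1 + k2).
1.100000: (-0.590000, 1.480000)
  k1 = (-1.926144, 0.873200)
  predictor → (-0.763353, 1.558588)
  k2 = (-2.245163, 1.189753)
  → (-0.777709, 1.572833)
1.190000: (-0.777709, 1.572833)
  k1 = (-2.286729, 1.223206)
  predictor → (-0.983514, 1.682921)
  k2 = (-2.711171, 1.655177)
  → (-1.002614, 1.702360)
(u(1.28), v(1.28)) ≈ (-1.0026, 1.7024)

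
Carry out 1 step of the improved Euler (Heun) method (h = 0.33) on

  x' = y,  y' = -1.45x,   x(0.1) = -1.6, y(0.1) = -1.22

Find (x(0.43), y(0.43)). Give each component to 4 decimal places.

-1.8763, -0.3581

Heun on (x,y): k1 = f(t_n, state_n); k2 = f(t_n + h, state_n + h·k1); state_{n+1} = state_n + (h/2)·(k1 + k2).
0.100000: (-1.600000, -1.220000)
  k1 = (-1.220000, 2.320000)
  predictor → (-2.002600, -0.454400)
  k2 = (-0.454400, 2.903770)
  → (-1.876276, -0.358078)
(x(0.43), y(0.43)) ≈ (-1.8763, -0.3581)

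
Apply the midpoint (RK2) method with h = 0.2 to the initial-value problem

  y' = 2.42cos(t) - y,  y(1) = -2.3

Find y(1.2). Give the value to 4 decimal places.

-1.6926

Midpoint: k1 = f(t_n, y_n); k2 = f(t_n + h/2, y_n + (h/2)·k1); y_{n+1} = y_n + h·k2.
t=1.000000, y=-2.300000:
  k1 = f(1.000000, -2.300000) = 3.607532
  k2 = f(1.100000, -1.939247) = 3.036949
  y ← -2.300000 + 0.2·3.036949 = -1.692610
y(1.2) ≈ -1.6926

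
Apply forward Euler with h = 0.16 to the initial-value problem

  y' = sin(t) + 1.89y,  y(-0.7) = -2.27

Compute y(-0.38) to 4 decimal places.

-4.0670

Euler: y_{n+1} = y_n + h·f(t_n, y_n).
t=-0.700000, y=-2.270000: f=-4.934518 → y ← -2.270000 + 0.16·(-4.934518) = -3.059523
t=-0.540000, y=-3.059523: f=-6.296634 → y ← -3.059523 + 0.16·(-6.296634) = -4.066984
y(-0.38) ≈ -4.0670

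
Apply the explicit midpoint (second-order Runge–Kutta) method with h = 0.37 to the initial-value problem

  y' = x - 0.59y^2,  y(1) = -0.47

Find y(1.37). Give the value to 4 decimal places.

Midpoint: k1 = f(x_n, y_n); k2 = f(x_n + h/2, y_n + (h/2)·k1); y_{n+1} = y_n + h·k2.
x=1.000000, y=-0.470000:
  k1 = f(1.000000, -0.470000) = 0.869669
  k2 = f(1.185000, -0.309111) = 1.128626
  y ← -0.470000 + 0.37·1.128626 = -0.052409
y(1.37) ≈ -0.0524

-0.0524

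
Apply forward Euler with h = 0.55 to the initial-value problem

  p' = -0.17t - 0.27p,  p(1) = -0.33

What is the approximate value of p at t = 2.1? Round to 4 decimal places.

Euler: p_{n+1} = p_n + h·f(t_n, p_n).
t=1.000000, p=-0.330000: f=-0.080900 → p ← -0.330000 + 0.55·(-0.080900) = -0.374495
t=1.550000, p=-0.374495: f=-0.162386 → p ← -0.374495 + 0.55·(-0.162386) = -0.463807
p(2.1) ≈ -0.4638

-0.4638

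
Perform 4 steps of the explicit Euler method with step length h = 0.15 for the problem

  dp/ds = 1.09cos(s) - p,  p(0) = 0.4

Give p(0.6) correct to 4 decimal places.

0.7060

Euler: p_{n+1} = p_n + h·f(s_n, p_n).
s=0.000000, p=0.400000: f=0.690000 → p ← 0.400000 + 0.15·0.690000 = 0.503500
s=0.150000, p=0.503500: f=0.574260 → p ← 0.503500 + 0.15·0.574260 = 0.589639
s=0.300000, p=0.589639: f=0.451678 → p ← 0.589639 + 0.15·0.451678 = 0.657391
s=0.450000, p=0.657391: f=0.324097 → p ← 0.657391 + 0.15·0.324097 = 0.706005
p(0.6) ≈ 0.7060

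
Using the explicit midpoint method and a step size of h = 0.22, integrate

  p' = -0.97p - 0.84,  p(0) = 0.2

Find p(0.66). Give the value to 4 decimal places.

Midpoint: k1 = f(x_n, p_n); k2 = f(x_n + h/2, p_n + (h/2)·k1); p_{n+1} = p_n + h·k2.
x=0.000000, p=0.200000:
  k1 = f(0.000000, 0.200000) = -1.034000
  k2 = f(0.110000, 0.086260) = -0.923672
  p ← 0.200000 + 0.22·(-0.923672) = -0.003208
x=0.220000, p=-0.003208:
  k1 = f(0.220000, -0.003208) = -0.836888
  k2 = f(0.330000, -0.095266) = -0.747592
  p ← -0.003208 + 0.22·(-0.747592) = -0.167678
x=0.440000, p=-0.167678:
  k1 = f(0.440000, -0.167678) = -0.677352
  k2 = f(0.550000, -0.242187) = -0.605079
  p ← -0.167678 + 0.22·(-0.605079) = -0.300796
p(0.66) ≈ -0.3008

-0.3008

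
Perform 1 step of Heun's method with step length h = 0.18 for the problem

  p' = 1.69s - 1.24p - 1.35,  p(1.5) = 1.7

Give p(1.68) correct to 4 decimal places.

Heun: k1 = f(s_n, p_n); k2 = f(s_n + h, p_n + h·k1); p_{n+1} = p_n + (h/2)·(k1 + k2).
s=1.500000, p=1.700000:
  k1 = f(1.500000, 1.700000) = -0.923000
  k2 = f(1.680000, 1.533860) = -0.412786
  p ← 1.700000 + (0.18/2)·(-0.923000 + (-0.412786)) = 1.579779
p(1.68) ≈ 1.5798

1.5798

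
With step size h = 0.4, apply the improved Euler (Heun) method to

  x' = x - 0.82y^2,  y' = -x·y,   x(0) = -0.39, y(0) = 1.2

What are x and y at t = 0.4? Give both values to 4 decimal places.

-1.2234, 1.5761

Heun on (x,y): k1 = f(t_n, state_n); k2 = f(t_n + h, state_n + h·k1); state_{n+1} = state_n + (h/2)·(k1 + k2).
0.000000: (-0.390000, 1.200000)
  k1 = (-1.570800, 0.468000)
  predictor → (-1.018320, 1.387200)
  k2 = (-2.596266, 1.412614)
  → (-1.223413, 1.576123)
(x(0.4), y(0.4)) ≈ (-1.2234, 1.5761)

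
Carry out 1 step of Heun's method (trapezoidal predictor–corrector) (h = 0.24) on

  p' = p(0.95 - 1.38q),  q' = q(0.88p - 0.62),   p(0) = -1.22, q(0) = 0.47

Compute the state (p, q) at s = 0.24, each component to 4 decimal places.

-1.3528, 0.3152

Heun on (p,q): k1 = f(s_n, state_n); k2 = f(s_n + h, state_n + h·k1); state_{n+1} = state_n + (h/2)·(k1 + k2).
0.000000: (-1.220000, 0.470000)
  k1 = (-0.367708, -0.795992)
  predictor → (-1.308250, 0.278962)
  k2 = (-0.739204, -0.494114)
  → (-1.352829, 0.315187)
(p(0.24), q(0.24)) ≈ (-1.3528, 0.3152)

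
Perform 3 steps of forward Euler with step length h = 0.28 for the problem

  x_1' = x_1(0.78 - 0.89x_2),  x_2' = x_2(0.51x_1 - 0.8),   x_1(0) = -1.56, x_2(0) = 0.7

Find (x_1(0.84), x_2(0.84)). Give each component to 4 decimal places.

-2.1303, 0.1084

Euler on (x_1,x_2): x_1_{n+1} = x_1_n + h·x_1', x_2_{n+1} = x_2_n + h·x_2'.
0.000000: (-1.560000, 0.700000); f=(-0.244920, -1.116920) → (-1.628578, 0.387262)
0.280000: (-1.628578, 0.387262); f=(-0.708979, -0.631460) → (-1.827092, 0.210454)
0.560000: (-1.827092, 0.210454); f=(-1.082911, -0.364467) → (-2.130307, 0.108403)
(x_1(0.84), x_2(0.84)) ≈ (-2.1303, 0.1084)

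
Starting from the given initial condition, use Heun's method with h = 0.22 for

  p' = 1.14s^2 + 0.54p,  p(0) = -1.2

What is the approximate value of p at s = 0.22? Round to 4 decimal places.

Heun: k1 = f(s_n, p_n); k2 = f(s_n + h, p_n + h·k1); p_{n+1} = p_n + (h/2)·(k1 + k2).
s=0.000000, p=-1.200000:
  k1 = f(0.000000, -1.200000) = -0.648000
  k2 = f(0.220000, -1.342560) = -0.669806
  p ← -1.200000 + (0.22/2)·(-0.648000 + (-0.669806)) = -1.344959
p(0.22) ≈ -1.3450

-1.3450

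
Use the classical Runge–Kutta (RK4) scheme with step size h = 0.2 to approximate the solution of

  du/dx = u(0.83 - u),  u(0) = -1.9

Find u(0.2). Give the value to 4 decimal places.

RK4: k1 = f(x_n, u_n); k2 = f(x_n + h/2, u_n + (h/2)·k1); k3 = f(x_n + h/2, u_n + (h/2)·k2); k4 = f(x_n + h, u_n + h·k3); u_{n+1} = u_n + (h/6)·(k1 + 2k2 + 2k3 + k4).
x=0.000000, u=-1.900000:
  k1 = f(0.000000, -1.900000) = -5.187000
  k2 = f(0.100000, -2.418700) = -7.857631
  k3 = f(0.100000, -2.685763) = -9.442507
  k4 = f(0.200000, -3.788501) = -17.497198
  u ← -1.900000 + (0.2/6)·(k1 + 2k2 + 2k3 + k4) = -3.809482
u(0.2) ≈ -3.8095

-3.8095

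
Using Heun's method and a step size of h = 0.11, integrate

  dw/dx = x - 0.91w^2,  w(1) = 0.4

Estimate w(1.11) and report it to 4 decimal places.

0.4958

Heun: k1 = f(x_n, w_n); k2 = f(x_n + h, w_n + h·k1); w_{n+1} = w_n + (h/2)·(k1 + k2).
x=1.000000, w=0.400000:
  k1 = f(1.000000, 0.400000) = 0.854400
  k2 = f(1.110000, 0.493984) = 0.887942
  w ← 0.400000 + (0.11/2)·(0.854400 + 0.887942) = 0.495829
w(1.11) ≈ 0.4958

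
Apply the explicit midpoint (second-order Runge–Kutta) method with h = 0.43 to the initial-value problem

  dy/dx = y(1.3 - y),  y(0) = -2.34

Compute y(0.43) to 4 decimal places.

-12.1536

Midpoint: k1 = f(x_n, y_n); k2 = f(x_n + h/2, y_n + (h/2)·k1); y_{n+1} = y_n + h·k2.
x=0.000000, y=-2.340000:
  k1 = f(0.000000, -2.340000) = -8.517600
  k2 = f(0.215000, -4.171284) = -22.822279
  y ← -2.340000 + 0.43·(-22.822279) = -12.153580
y(0.43) ≈ -12.1536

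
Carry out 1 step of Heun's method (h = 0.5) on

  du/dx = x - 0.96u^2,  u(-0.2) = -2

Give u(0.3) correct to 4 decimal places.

-6.8135

Heun: k1 = f(x_n, u_n); k2 = f(x_n + h, u_n + h·k1); u_{n+1} = u_n + (h/2)·(k1 + k2).
x=-0.200000, u=-2.000000:
  k1 = f(-0.200000, -2.000000) = -4.040000
  k2 = f(0.300000, -4.020000) = -15.213984
  u ← -2.000000 + (0.5/2)·(-4.040000 + (-15.213984)) = -6.813496
u(0.3) ≈ -6.8135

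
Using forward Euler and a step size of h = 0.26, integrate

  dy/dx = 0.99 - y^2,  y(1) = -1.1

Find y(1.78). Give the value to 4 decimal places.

Euler: y_{n+1} = y_n + h·f(x_n, y_n).
x=1.000000, y=-1.100000: f=-0.220000 → y ← -1.100000 + 0.26·(-0.220000) = -1.157200
x=1.260000, y=-1.157200: f=-0.349112 → y ← -1.157200 + 0.26·(-0.349112) = -1.247969
x=1.520000, y=-1.247969: f=-0.567427 → y ← -1.247969 + 0.26·(-0.567427) = -1.395500
y(1.78) ≈ -1.3955

-1.3955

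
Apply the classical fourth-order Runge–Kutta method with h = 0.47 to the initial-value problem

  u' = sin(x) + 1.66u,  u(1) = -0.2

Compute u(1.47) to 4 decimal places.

RK4: k1 = f(x_n, u_n); k2 = f(x_n + h/2, u_n + (h/2)·k1); k3 = f(x_n + h/2, u_n + (h/2)·k2); k4 = f(x_n + h, u_n + h·k3); u_{n+1} = u_n + (h/6)·(k1 + 2k2 + 2k3 + k4).
x=1.000000, u=-0.200000:
  k1 = f(1.000000, -0.200000) = 0.509471
  k2 = f(1.235000, -0.080274) = 0.810893
  k3 = f(1.235000, -0.009440) = 0.928477
  k4 = f(1.470000, 0.236384) = 1.387322
  u ← -0.200000 + (0.47/6)·(k1 + 2k2 + 2k3 + k4) = 0.221084
u(1.47) ≈ 0.2211

0.2211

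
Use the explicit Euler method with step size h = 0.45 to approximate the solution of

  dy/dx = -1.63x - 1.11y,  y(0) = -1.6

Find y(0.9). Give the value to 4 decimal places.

Euler: y_{n+1} = y_n + h·f(x_n, y_n).
x=0.000000, y=-1.600000: f=1.776000 → y ← -1.600000 + 0.45·1.776000 = -0.800800
x=0.450000, y=-0.800800: f=0.155388 → y ← -0.800800 + 0.45·0.155388 = -0.730875
y(0.9) ≈ -0.7309

-0.7309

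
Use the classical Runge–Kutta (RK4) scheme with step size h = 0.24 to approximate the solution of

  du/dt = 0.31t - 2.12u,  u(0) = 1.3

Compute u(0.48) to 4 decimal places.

RK4: k1 = f(t_n, u_n); k2 = f(t_n + h/2, u_n + (h/2)·k1); k3 = f(t_n + h/2, u_n + (h/2)·k2); k4 = f(t_n + h, u_n + h·k3); u_{n+1} = u_n + (h/6)·(k1 + 2k2 + 2k3 + k4).
t=0.000000, u=1.300000:
  k1 = f(0.000000, 1.300000) = -2.756000
  k2 = f(0.120000, 0.969280) = -2.017674
  k3 = f(0.120000, 1.057879) = -2.205504
  k4 = f(0.240000, 0.770679) = -1.559440
  u ← 1.300000 + (0.24/6)·(k1 + 2k2 + 2k3 + k4) = 0.789528
t=0.240000, u=0.789528:
  k1 = f(0.240000, 0.789528) = -1.599400
  k2 = f(0.360000, 0.597600) = -1.155313
  k3 = f(0.360000, 0.650891) = -1.268288
  k4 = f(0.480000, 0.485139) = -0.879695
  u ← 0.789528 + (0.24/6)·(k1 + 2k2 + 2k3 + k4) = 0.496476
u(0.48) ≈ 0.4965

0.4965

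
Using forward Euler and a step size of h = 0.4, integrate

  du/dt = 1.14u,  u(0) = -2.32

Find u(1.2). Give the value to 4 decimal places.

Euler: u_{n+1} = u_n + h·f(t_n, u_n).
t=0.000000, u=-2.320000: f=-2.644800 → u ← -2.320000 + 0.4·(-2.644800) = -3.377920
t=0.400000, u=-3.377920: f=-3.850829 → u ← -3.377920 + 0.4·(-3.850829) = -4.918252
t=0.800000, u=-4.918252: f=-5.606807 → u ← -4.918252 + 0.4·(-5.606807) = -7.160974
u(1.2) ≈ -7.1610

-7.1610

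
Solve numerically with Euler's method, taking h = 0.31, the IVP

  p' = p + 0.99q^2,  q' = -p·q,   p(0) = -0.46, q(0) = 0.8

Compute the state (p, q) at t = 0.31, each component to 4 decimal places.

-0.4062, 0.9141

Euler on (p,q): p_{n+1} = p_n + h·p', q_{n+1} = q_n + h·q'.
0.000000: (-0.460000, 0.800000); f=(0.173600, 0.368000) → (-0.406184, 0.914080)
(p(0.31), q(0.31)) ≈ (-0.4062, 0.9141)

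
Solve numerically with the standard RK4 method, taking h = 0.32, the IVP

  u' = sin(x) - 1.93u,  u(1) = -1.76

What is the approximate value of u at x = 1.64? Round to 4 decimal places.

RK4: k1 = f(x_n, u_n); k2 = f(x_n + h/2, u_n + (h/2)·k1); k3 = f(x_n + h/2, u_n + (h/2)·k2); k4 = f(x_n + h, u_n + h·k3); u_{n+1} = u_n + (h/6)·(k1 + 2k2 + 2k3 + k4).
x=1.000000, u=-1.760000:
  k1 = f(1.000000, -1.760000) = 4.238271
  k2 = f(1.160000, -1.081877) = 3.004825
  k3 = f(1.160000, -1.279228) = 3.385713
  k4 = f(1.320000, -0.676572) = 2.274499
  u ← -1.760000 + (0.32/6)·(k1 + 2k2 + 2k3 + k4) = -0.730995
x=1.320000, u=-0.730995:
  k1 = f(1.320000, -0.730995) = 2.379535
  k2 = f(1.480000, -0.350269) = 1.671900
  k3 = f(1.480000, -0.463491) = 1.890418
  k4 = f(1.640000, -0.126061) = 1.240904
  u ← -0.730995 + (0.32/6)·(k1 + 2k2 + 2k3 + k4) = -0.157924
u(1.64) ≈ -0.1579

-0.1579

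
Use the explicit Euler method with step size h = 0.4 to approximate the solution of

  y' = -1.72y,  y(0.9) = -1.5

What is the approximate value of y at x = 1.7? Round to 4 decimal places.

-0.1460

Euler: y_{n+1} = y_n + h·f(x_n, y_n).
x=0.900000, y=-1.500000: f=2.580000 → y ← -1.500000 + 0.4·2.580000 = -0.468000
x=1.300000, y=-0.468000: f=0.804960 → y ← -0.468000 + 0.4·0.804960 = -0.146016
y(1.7) ≈ -0.1460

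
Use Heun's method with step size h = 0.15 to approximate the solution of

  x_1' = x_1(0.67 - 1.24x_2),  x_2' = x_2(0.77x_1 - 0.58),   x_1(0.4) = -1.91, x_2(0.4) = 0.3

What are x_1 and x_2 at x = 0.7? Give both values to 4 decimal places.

-2.1517, 0.1605

Heun on (x_1,x_2): k1 = f(x_n, state_n); k2 = f(x_n + h, state_n + h·k1); state_{n+1} = state_n + (h/2)·(k1 + k2).
0.400000: (-1.910000, 0.300000)
  k1 = (-0.569180, -0.615210)
  predictor → (-1.995377, 0.207719)
  k2 = (-0.822951, -0.439624)
  → (-2.014410, 0.220887)
0.550000: (-2.014410, 0.220887)
  k1 = (-0.797907, -0.470732)
  predictor → (-2.134096, 0.150278)
  k2 = (-1.032168, -0.334105)
  → (-2.151665, 0.160525)
(x_1(0.7), x_2(0.7)) ≈ (-2.1517, 0.1605)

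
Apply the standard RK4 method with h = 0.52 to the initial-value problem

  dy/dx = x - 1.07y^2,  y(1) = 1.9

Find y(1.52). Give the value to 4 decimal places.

1.2960

RK4: k1 = f(x_n, y_n); k2 = f(x_n + h/2, y_n + (h/2)·k1); k3 = f(x_n + h/2, y_n + (h/2)·k2); k4 = f(x_n + h, y_n + h·k3); y_{n+1} = y_n + (h/6)·(k1 + 2k2 + 2k3 + k4).
x=1.000000, y=1.900000:
  k1 = f(1.000000, 1.900000) = -2.862700
  k2 = f(1.260000, 1.155698) = -0.169133
  k3 = f(1.260000, 1.856026) = -2.425969
  k4 = f(1.520000, 0.638496) = 1.083785
  y ← 1.900000 + (0.52/6)·(k1 + 2k2 + 2k3 + k4) = 1.296010
y(1.52) ≈ 1.2960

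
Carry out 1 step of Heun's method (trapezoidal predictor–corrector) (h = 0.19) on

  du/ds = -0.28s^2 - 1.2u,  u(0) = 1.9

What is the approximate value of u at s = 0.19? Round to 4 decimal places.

1.5152

Heun: k1 = f(s_n, u_n); k2 = f(s_n + h, u_n + h·k1); u_{n+1} = u_n + (h/2)·(k1 + k2).
s=0.000000, u=1.900000:
  k1 = f(0.000000, 1.900000) = -2.280000
  k2 = f(0.190000, 1.466800) = -1.770268
  u ← 1.900000 + (0.19/2)·(-2.280000 + (-1.770268)) = 1.515225
u(0.19) ≈ 1.5152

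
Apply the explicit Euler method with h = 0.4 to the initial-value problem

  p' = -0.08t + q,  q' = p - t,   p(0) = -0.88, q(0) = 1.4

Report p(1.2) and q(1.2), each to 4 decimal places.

0.3648, 0.4746

Euler on (p,q): p_{n+1} = p_n + h·p', q_{n+1} = q_n + h·q'.
0.000000: (-0.880000, 1.400000); f=(1.400000, -0.880000) → (-0.320000, 1.048000)
0.400000: (-0.320000, 1.048000); f=(1.016000, -0.720000) → (0.086400, 0.760000)
0.800000: (0.086400, 0.760000); f=(0.696000, -0.713600) → (0.364800, 0.474560)
(p(1.2), q(1.2)) ≈ (0.3648, 0.4746)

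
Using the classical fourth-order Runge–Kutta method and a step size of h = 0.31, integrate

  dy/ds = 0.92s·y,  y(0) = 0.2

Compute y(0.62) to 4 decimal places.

0.2387

RK4: k1 = f(s_n, y_n); k2 = f(s_n + h/2, y_n + (h/2)·k1); k3 = f(s_n + h/2, y_n + (h/2)·k2); k4 = f(s_n + h, y_n + h·k3); y_{n+1} = y_n + (h/6)·(k1 + 2k2 + 2k3 + k4).
s=0.000000, y=0.200000:
  k1 = f(0.000000, 0.200000) = 0.000000
  k2 = f(0.155000, 0.200000) = 0.028520
  k3 = f(0.155000, 0.204421) = 0.029150
  k4 = f(0.310000, 0.209037) = 0.059617
  y ← 0.200000 + (0.31/6)·(k1 + 2k2 + 2k3 + k4) = 0.209039
s=0.310000, y=0.209039:
  k1 = f(0.310000, 0.209039) = 0.059618
  k2 = f(0.465000, 0.218280) = 0.093380
  k3 = f(0.465000, 0.223513) = 0.095619
  k4 = f(0.620000, 0.238681) = 0.136144
  y ← 0.209039 + (0.31/6)·(k1 + 2k2 + 2k3 + k4) = 0.238684
y(0.62) ≈ 0.2387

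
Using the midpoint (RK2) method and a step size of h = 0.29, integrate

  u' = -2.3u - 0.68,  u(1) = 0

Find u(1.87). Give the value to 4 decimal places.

Midpoint: k1 = f(t_n, u_n); k2 = f(t_n + h/2, u_n + (h/2)·k1); u_{n+1} = u_n + h·k2.
t=1.000000, u=0.000000:
  k1 = f(1.000000, 0.000000) = -0.680000
  k2 = f(1.145000, -0.098600) = -0.453220
  u ← 0.000000 + 0.29·(-0.453220) = -0.131434
t=1.290000, u=-0.131434:
  k1 = f(1.290000, -0.131434) = -0.377702
  k2 = f(1.435000, -0.186201) = -0.251739
  u ← -0.131434 + 0.29·(-0.251739) = -0.204438
t=1.580000, u=-0.204438:
  k1 = f(1.580000, -0.204438) = -0.209793
  k2 = f(1.725000, -0.234858) = -0.139827
  u ← -0.204438 + 0.29·(-0.139827) = -0.244988
u(1.87) ≈ -0.2450

-0.2450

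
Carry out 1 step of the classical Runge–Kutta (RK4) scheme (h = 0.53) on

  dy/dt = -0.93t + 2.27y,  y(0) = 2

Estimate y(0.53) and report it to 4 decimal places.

6.4100

RK4: k1 = f(t_n, y_n); k2 = f(t_n + h/2, y_n + (h/2)·k1); k3 = f(t_n + h/2, y_n + (h/2)·k2); k4 = f(t_n + h, y_n + h·k3); y_{n+1} = y_n + (h/6)·(k1 + 2k2 + 2k3 + k4).
t=0.000000, y=2.000000:
  k1 = f(0.000000, 2.000000) = 4.540000
  k2 = f(0.265000, 3.203100) = 7.024587
  k3 = f(0.265000, 3.861516) = 8.519190
  k4 = f(0.530000, 6.515171) = 14.296538
  y ← 2.000000 + (0.53/6)·(k1 + 2k2 + 2k3 + k4) = 6.409962
y(0.53) ≈ 6.4100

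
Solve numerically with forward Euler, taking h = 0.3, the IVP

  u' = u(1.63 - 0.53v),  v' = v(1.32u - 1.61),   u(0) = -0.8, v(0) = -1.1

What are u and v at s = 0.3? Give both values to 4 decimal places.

-1.3311, -0.2202

Euler on (u,v): u_{n+1} = u_n + h·u', v_{n+1} = v_n + h·v'.
0.000000: (-0.800000, -1.100000); f=(-1.770400, 2.932600) → (-1.331120, -0.220220)
(u(0.3), v(0.3)) ≈ (-1.3311, -0.2202)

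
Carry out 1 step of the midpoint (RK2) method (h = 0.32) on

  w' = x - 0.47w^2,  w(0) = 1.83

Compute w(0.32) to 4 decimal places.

1.5066

Midpoint: k1 = f(x_n, w_n); k2 = f(x_n + h/2, w_n + (h/2)·k1); w_{n+1} = w_n + h·k2.
x=0.000000, w=1.830000:
  k1 = f(0.000000, 1.830000) = -1.573983
  k2 = f(0.160000, 1.578163) = -1.010581
  w ← 1.830000 + 0.32·(-1.010581) = 1.506614
w(0.32) ≈ 1.5066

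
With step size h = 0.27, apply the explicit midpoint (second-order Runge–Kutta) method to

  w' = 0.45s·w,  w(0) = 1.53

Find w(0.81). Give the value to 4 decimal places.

1.7712

Midpoint: k1 = f(s_n, w_n); k2 = f(s_n + h/2, w_n + (h/2)·k1); w_{n+1} = w_n + h·k2.
s=0.000000, w=1.530000:
  k1 = f(0.000000, 1.530000) = 0.000000
  k2 = f(0.135000, 1.530000) = 0.092948
  w ← 1.530000 + 0.27·0.092948 = 1.555096
s=0.270000, w=1.555096:
  k1 = f(0.270000, 1.555096) = 0.188944
  k2 = f(0.405000, 1.580603) = 0.288065
  w ← 1.555096 + 0.27·0.288065 = 1.632873
s=0.540000, w=1.632873:
  k1 = f(0.540000, 1.632873) = 0.396788
  k2 = f(0.675000, 1.686440) = 0.512256
  w ← 1.632873 + 0.27·0.512256 = 1.771183
w(0.81) ≈ 1.7712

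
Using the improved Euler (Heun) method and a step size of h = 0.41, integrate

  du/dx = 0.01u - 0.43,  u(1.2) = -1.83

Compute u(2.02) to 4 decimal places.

-2.1991

Heun: k1 = f(x_n, u_n); k2 = f(x_n + h, u_n + h·k1); u_{n+1} = u_n + (h/2)·(k1 + k2).
x=1.200000, u=-1.830000:
  k1 = f(1.200000, -1.830000) = -0.448300
  k2 = f(1.610000, -2.013803) = -0.450138
  u ← -1.830000 + (0.41/2)·(-0.448300 + (-0.450138)) = -2.014180
x=1.610000, u=-2.014180:
  k1 = f(1.610000, -2.014180) = -0.450142
  k2 = f(2.020000, -2.198738) = -0.451987
  u ← -2.014180 + (0.41/2)·(-0.450142 + (-0.451987)) = -2.199116
u(2.02) ≈ -2.1991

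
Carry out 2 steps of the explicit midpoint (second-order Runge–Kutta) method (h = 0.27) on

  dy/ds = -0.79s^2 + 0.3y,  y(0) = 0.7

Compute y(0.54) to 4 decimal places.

Midpoint: k1 = f(s_n, y_n); k2 = f(s_n + h/2, y_n + (h/2)·k1); y_{n+1} = y_n + h·k2.
s=0.000000, y=0.700000:
  k1 = f(0.000000, 0.700000) = 0.210000
  k2 = f(0.135000, 0.728350) = 0.204107
  y ← 0.700000 + 0.27·0.204107 = 0.755109
s=0.270000, y=0.755109:
  k1 = f(0.270000, 0.755109) = 0.168942
  k2 = f(0.405000, 0.777916) = 0.103795
  y ← 0.755109 + 0.27·0.103795 = 0.783134
y(0.54) ≈ 0.7831

0.7831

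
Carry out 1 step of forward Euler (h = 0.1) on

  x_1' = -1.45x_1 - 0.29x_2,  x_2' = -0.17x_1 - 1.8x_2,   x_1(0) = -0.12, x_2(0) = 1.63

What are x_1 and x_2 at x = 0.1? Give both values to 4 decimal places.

-0.1499, 1.3386

Euler on (x_1,x_2): x_1_{n+1} = x_1_n + h·x_1', x_2_{n+1} = x_2_n + h·x_2'.
0.000000: (-0.120000, 1.630000); f=(-0.298700, -2.913600) → (-0.149870, 1.338640)
(x_1(0.1), x_2(0.1)) ≈ (-0.1499, 1.3386)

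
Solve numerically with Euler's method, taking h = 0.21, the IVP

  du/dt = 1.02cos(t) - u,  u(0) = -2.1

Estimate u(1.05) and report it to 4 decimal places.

-0.0577

Euler: u_{n+1} = u_n + h·f(t_n, u_n).
t=0.000000, u=-2.100000: f=3.120000 → u ← -2.100000 + 0.21·3.120000 = -1.444800
t=0.210000, u=-1.444800: f=2.442392 → u ← -1.444800 + 0.21·2.442392 = -0.931898
t=0.420000, u=-0.931898: f=1.863248 → u ← -0.931898 + 0.21·1.863248 = -0.540616
t=0.630000, u=-0.540616: f=1.364804 → u ← -0.540616 + 0.21·1.364804 = -0.254007
t=0.840000, u=-0.254007: f=0.934819 → u ← -0.254007 + 0.21·0.934819 = -0.057695
u(1.05) ≈ -0.0577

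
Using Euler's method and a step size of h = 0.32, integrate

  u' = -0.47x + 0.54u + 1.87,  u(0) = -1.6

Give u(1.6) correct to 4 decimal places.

Euler: u_{n+1} = u_n + h·f(x_n, u_n).
x=0.000000, u=-1.600000: f=1.006000 → u ← -1.600000 + 0.32·1.006000 = -1.278080
x=0.320000, u=-1.278080: f=1.029437 → u ← -1.278080 + 0.32·1.029437 = -0.948660
x=0.640000, u=-0.948660: f=1.056923 → u ← -0.948660 + 0.32·1.056923 = -0.610445
x=0.960000, u=-0.610445: f=1.089160 → u ← -0.610445 + 0.32·1.089160 = -0.261914
x=1.280000, u=-0.261914: f=1.126967 → u ← -0.261914 + 0.32·1.126967 = 0.098716
u(1.6) ≈ 0.0987

0.0987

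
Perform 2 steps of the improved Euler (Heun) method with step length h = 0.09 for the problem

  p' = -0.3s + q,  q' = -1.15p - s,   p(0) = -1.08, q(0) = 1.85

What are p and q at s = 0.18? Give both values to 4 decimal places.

-0.7340, 2.0222

Heun on (p,q): k1 = f(s_n, state_n); k2 = f(s_n + h, state_n + h·k1); state_{n+1} = state_n + (h/2)·(k1 + k2).
0.000000: (-1.080000, 1.850000)
  k1 = (1.850000, 1.242000)
  predictor → (-0.913500, 1.961780)
  k2 = (1.934780, 0.960525)
  → (-0.909685, 1.949114)
0.090000: (-0.909685, 1.949114)
  k1 = (1.922114, 0.956138)
  predictor → (-0.736695, 2.035166)
  k2 = (1.981166, 0.667199)
  → (-0.734037, 2.022164)
(p(0.18), q(0.18)) ≈ (-0.7340, 2.0222)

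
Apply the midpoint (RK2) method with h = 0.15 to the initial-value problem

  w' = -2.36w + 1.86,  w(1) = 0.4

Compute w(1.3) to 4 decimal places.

Midpoint: k1 = f(x_n, w_n); k2 = f(x_n + h/2, w_n + (h/2)·k1); w_{n+1} = w_n + h·k2.
x=1.000000, w=0.400000:
  k1 = f(1.000000, 0.400000) = 0.916000
  k2 = f(1.075000, 0.468700) = 0.753868
  w ← 0.400000 + 0.15·0.753868 = 0.513080
x=1.150000, w=0.513080:
  k1 = f(1.150000, 0.513080) = 0.649131
  k2 = f(1.225000, 0.561765) = 0.534235
  w ← 0.513080 + 0.15·0.534235 = 0.593215
w(1.3) ≈ 0.5932

0.5932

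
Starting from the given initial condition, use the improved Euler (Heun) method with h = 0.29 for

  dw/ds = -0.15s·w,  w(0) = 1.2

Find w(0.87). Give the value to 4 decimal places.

Heun: k1 = f(s_n, w_n); k2 = f(s_n + h, w_n + h·k1); w_{n+1} = w_n + (h/2)·(k1 + k2).
s=0.000000, w=1.200000:
  k1 = f(0.000000, 1.200000) = 0.000000
  k2 = f(0.290000, 1.200000) = -0.052200
  w ← 1.200000 + (0.29/2)·(0.000000 + (-0.052200)) = 1.192431
s=0.290000, w=1.192431:
  k1 = f(0.290000, 1.192431) = -0.051871
  k2 = f(0.580000, 1.177388) = -0.102433
  w ← 1.192431 + (0.29/2)·(-0.051871 + (-0.102433)) = 1.170057
s=0.580000, w=1.170057:
  k1 = f(0.580000, 1.170057) = -0.101795
  k2 = f(0.870000, 1.140536) = -0.148840
  w ← 1.170057 + (0.29/2)·(-0.101795 + (-0.148840)) = 1.133715
w(0.87) ≈ 1.1337

1.1337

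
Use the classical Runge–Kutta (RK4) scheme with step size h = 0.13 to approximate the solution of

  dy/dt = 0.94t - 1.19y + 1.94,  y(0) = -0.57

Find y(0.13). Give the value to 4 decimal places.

RK4: k1 = f(t_n, y_n); k2 = f(t_n + h/2, y_n + (h/2)·k1); k3 = f(t_n + h/2, y_n + (h/2)·k2); k4 = f(t_n + h, y_n + h·k3); y_{n+1} = y_n + (h/6)·(k1 + 2k2 + 2k3 + k4).
t=0.000000, y=-0.570000:
  k1 = f(0.000000, -0.570000) = 2.618300
  k2 = f(0.065000, -0.399810) = 2.476874
  k3 = f(0.065000, -0.409003) = 2.487814
  k4 = f(0.130000, -0.246584) = 2.355635
  y ← -0.570000 + (0.13/6)·(k1 + 2k2 + 2k3 + k4) = -0.247095
y(0.13) ≈ -0.2471

-0.2471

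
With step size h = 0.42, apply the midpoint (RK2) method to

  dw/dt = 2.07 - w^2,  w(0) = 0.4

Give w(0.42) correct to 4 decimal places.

Midpoint: k1 = f(t_n, w_n); k2 = f(t_n + h/2, w_n + (h/2)·k1); w_{n+1} = w_n + h·k2.
t=0.000000, w=0.400000:
  k1 = f(0.000000, 0.400000) = 1.910000
  k2 = f(0.210000, 0.801100) = 1.428239
  w ← 0.400000 + 0.42·1.428239 = 0.999860
w(0.42) ≈ 0.9999

0.9999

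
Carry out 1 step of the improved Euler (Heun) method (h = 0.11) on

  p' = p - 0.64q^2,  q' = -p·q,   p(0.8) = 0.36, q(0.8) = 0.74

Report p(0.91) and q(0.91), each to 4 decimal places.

Heun on (p,q): k1 = f(s_n, state_n); k2 = f(s_n + h, state_n + h·k1); state_{n+1} = state_n + (h/2)·(k1 + k2).
0.800000: (0.360000, 0.740000)
  k1 = (0.009536, -0.266400)
  predictor → (0.361049, 0.710696)
  k2 = (0.037792, -0.256596)
  → (0.362603, 0.711235)
(p(0.91), q(0.91)) ≈ (0.3626, 0.7112)

0.3626, 0.7112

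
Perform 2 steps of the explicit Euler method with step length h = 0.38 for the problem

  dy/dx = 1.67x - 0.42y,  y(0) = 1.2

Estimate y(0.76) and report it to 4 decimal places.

1.0887

Euler: y_{n+1} = y_n + h·f(x_n, y_n).
x=0.000000, y=1.200000: f=-0.504000 → y ← 1.200000 + 0.38·(-0.504000) = 1.008480
x=0.380000, y=1.008480: f=0.211038 → y ← 1.008480 + 0.38·0.211038 = 1.088675
y(0.76) ≈ 1.0887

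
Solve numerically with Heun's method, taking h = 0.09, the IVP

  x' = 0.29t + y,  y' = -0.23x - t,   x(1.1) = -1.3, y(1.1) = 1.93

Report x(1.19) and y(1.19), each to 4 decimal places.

-1.0997, 1.8518

Heun on (x,y): k1 = f(t_n, state_n); k2 = f(t_n + h, state_n + h·k1); state_{n+1} = state_n + (h/2)·(k1 + k2).
1.100000: (-1.300000, 1.930000)
  k1 = (2.249000, -0.801000)
  predictor → (-1.097590, 1.857910)
  k2 = (2.203010, -0.937554)
  → (-1.099660, 1.851765)
(x(1.19), y(1.19)) ≈ (-1.0997, 1.8518)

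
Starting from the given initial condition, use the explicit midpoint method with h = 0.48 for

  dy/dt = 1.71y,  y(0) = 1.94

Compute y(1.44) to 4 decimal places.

19.4872

Midpoint: k1 = f(t_n, y_n); k2 = f(t_n + h/2, y_n + (h/2)·k1); y_{n+1} = y_n + h·k2.
t=0.000000, y=1.940000:
  k1 = f(0.000000, 1.940000) = 3.317400
  k2 = f(0.240000, 2.736176) = 4.678861
  y ← 1.940000 + 0.48·4.678861 = 4.185853
t=0.480000, y=4.185853:
  k1 = f(0.480000, 4.185853) = 7.157809
  k2 = f(0.720000, 5.903727) = 10.095374
  y ← 4.185853 + 0.48·10.095374 = 9.031633
t=0.960000, y=9.031633:
  k1 = f(0.960000, 9.031633) = 15.444092
  k2 = f(1.200000, 12.738215) = 21.782347
  y ← 9.031633 + 0.48·21.782347 = 19.487159
y(1.44) ≈ 19.4872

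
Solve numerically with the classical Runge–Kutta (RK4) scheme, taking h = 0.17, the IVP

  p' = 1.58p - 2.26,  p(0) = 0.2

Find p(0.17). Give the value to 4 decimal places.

-0.1791

RK4: k1 = f(x_n, p_n); k2 = f(x_n + h/2, p_n + (h/2)·k1); k3 = f(x_n + h/2, p_n + (h/2)·k2); k4 = f(x_n + h, p_n + h·k3); p_{n+1} = p_n + (h/6)·(k1 + 2k2 + 2k3 + k4).
x=0.000000, p=0.200000:
  k1 = f(0.000000, 0.200000) = -1.944000
  k2 = f(0.085000, 0.034760) = -2.205079
  k3 = f(0.085000, 0.012568) = -2.240142
  k4 = f(0.170000, -0.180824) = -2.545702
  p ← 0.200000 + (0.17/6)·(k1 + 2k2 + 2k3 + k4) = -0.179104
p(0.17) ≈ -0.1791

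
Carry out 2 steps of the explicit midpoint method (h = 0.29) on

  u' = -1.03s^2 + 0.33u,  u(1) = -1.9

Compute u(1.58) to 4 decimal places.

-3.3856

Midpoint: k1 = f(s_n, u_n); k2 = f(s_n + h/2, u_n + (h/2)·k1); u_{n+1} = u_n + h·k2.
s=1.000000, u=-1.900000:
  k1 = f(1.000000, -1.900000) = -1.657000
  k2 = f(1.145000, -2.140265) = -2.056643
  u ← -1.900000 + 0.29·(-2.056643) = -2.496427
s=1.290000, u=-2.496427:
  k1 = f(1.290000, -2.496427) = -2.537844
  k2 = f(1.435000, -2.864414) = -3.066258
  u ← -2.496427 + 0.29·(-3.066258) = -3.385641
u(1.58) ≈ -3.3856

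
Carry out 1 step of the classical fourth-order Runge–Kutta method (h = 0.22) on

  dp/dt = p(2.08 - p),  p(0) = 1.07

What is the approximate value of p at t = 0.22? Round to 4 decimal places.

1.3022

RK4: k1 = f(t_n, p_n); k2 = f(t_n + h/2, p_n + (h/2)·k1); k3 = f(t_n + h/2, p_n + (h/2)·k2); k4 = f(t_n + h, p_n + h·k3); p_{n+1} = p_n + (h/6)·(k1 + 2k2 + 2k3 + k4).
t=0.000000, p=1.070000:
  k1 = f(0.000000, 1.070000) = 1.080700
  k2 = f(0.110000, 1.188877) = 1.059436
  k3 = f(0.110000, 1.186538) = 1.060127
  k4 = f(0.220000, 1.303228) = 1.012311
  p ← 1.070000 + (0.22/6)·(k1 + 2k2 + 2k3 + k4) = 1.302178
p(0.22) ≈ 1.3022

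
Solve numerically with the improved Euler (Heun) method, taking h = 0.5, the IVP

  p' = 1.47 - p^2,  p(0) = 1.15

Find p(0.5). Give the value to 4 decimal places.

1.1800

Heun: k1 = f(x_n, p_n); k2 = f(x_n + h, p_n + h·k1); p_{n+1} = p_n + (h/2)·(k1 + k2).
x=0.000000, p=1.150000:
  k1 = f(0.000000, 1.150000) = 0.147500
  k2 = f(0.500000, 1.223750) = -0.027564
  p ← 1.150000 + (0.5/2)·(0.147500 + (-0.027564)) = 1.179984
p(0.5) ≈ 1.1800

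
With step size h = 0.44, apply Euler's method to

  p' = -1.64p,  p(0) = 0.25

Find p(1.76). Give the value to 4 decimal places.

0.0015

Euler: p_{n+1} = p_n + h·f(t_n, p_n).
t=0.000000, p=0.250000: f=-0.410000 → p ← 0.250000 + 0.44·(-0.410000) = 0.069600
t=0.440000, p=0.069600: f=-0.114144 → p ← 0.069600 + 0.44·(-0.114144) = 0.019377
t=0.880000, p=0.019377: f=-0.031778 → p ← 0.019377 + 0.44·(-0.031778) = 0.005394
t=1.320000, p=0.005394: f=-0.008847 → p ← 0.005394 + 0.44·(-0.008847) = 0.001502
p(1.76) ≈ 0.0015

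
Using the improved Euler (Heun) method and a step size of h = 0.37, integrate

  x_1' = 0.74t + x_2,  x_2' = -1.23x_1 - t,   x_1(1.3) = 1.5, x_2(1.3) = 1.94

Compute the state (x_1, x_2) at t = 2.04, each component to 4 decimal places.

Heun on (x_1,x_2): k1 = f(t_n, state_n); k2 = f(t_n + h, state_n + h·k1); state_{n+1} = state_n + (h/2)·(k1 + k2).
1.300000: (1.500000, 1.940000)
  k1 = (2.902000, -3.145000)
  predictor → (2.573740, 0.776350)
  k2 = (2.012150, -4.835700)
  → (2.409118, 0.463570)
1.670000: (2.409118, 0.463570)
  k1 = (1.699370, -4.633215)
  predictor → (3.037885, -1.250719)
  k2 = (0.258881, -5.776598)
  → (2.771394, -1.462245)
(x_1(2.04), x_2(2.04)) ≈ (2.7714, -1.4622)

2.7714, -1.4622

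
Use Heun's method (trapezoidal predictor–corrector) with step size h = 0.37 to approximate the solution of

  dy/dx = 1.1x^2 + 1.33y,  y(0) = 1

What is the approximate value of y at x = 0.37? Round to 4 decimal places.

Heun: k1 = f(x_n, y_n); k2 = f(x_n + h, y_n + h·k1); y_{n+1} = y_n + (h/2)·(k1 + k2).
x=0.000000, y=1.000000:
  k1 = f(0.000000, 1.000000) = 1.330000
  k2 = f(0.370000, 1.492100) = 2.135083
  y ← 1.000000 + (0.37/2)·(1.330000 + 2.135083) = 1.641040
y(0.37) ≈ 1.6410

1.6410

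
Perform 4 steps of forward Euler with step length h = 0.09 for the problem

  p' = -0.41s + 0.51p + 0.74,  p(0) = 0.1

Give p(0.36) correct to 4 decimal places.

0.3844

Euler: p_{n+1} = p_n + h·f(s_n, p_n).
s=0.000000, p=0.100000: f=0.791000 → p ← 0.100000 + 0.09·0.791000 = 0.171190
s=0.090000, p=0.171190: f=0.790407 → p ← 0.171190 + 0.09·0.790407 = 0.242327
s=0.180000, p=0.242327: f=0.789787 → p ← 0.242327 + 0.09·0.789787 = 0.313407
s=0.270000, p=0.313407: f=0.789138 → p ← 0.313407 + 0.09·0.789138 = 0.384430
p(0.36) ≈ 0.3844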